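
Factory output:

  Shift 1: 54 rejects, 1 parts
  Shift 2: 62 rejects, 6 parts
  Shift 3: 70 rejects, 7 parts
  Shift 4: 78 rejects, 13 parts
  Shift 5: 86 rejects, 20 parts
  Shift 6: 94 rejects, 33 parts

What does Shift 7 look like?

Rejects: +8 each step, so 54, 62, 70, 78, 86, 94 → 102.
Parts: each term is the sum of the two before it, so 1, 6, 7, 13, 20, 33 → 53.
Putting it together: 102 rejects, 53 parts.

102 rejects, 53 parts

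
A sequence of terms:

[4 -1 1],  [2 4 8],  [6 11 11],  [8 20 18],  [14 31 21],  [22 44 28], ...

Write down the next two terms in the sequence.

First coordinate: each term is the sum of the two before it, so 4, 2, 6, 8, 14, 22 → 36 → 58.
Second coordinate: -1, 4, 11, 20, 31, 44 → 59 → 76 (differences are 5, 7, 9, … (increasing by 2 each time)).
Third coordinate: 1, 8, 11, 18, 21, 28 → 31 → 38 (alternating steps +7, +3, +7, +3, …).
Putting the parts together: [36 59 31] and then [58 76 38].

[36 59 31], [58 76 38]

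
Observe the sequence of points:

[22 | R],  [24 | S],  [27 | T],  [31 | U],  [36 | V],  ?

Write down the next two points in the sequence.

First coordinate goes 22, 24, 27, 31, 36 → 42 → 49 (differences are 2, 3, 4, … (increasing by 1 each time)).
For the letter, letters move forward 1 place in the alphabet: R, S, T, U, V → W → X.
Putting the parts together: [42 | W] and then [49 | X].

[42 | W], [49 | X]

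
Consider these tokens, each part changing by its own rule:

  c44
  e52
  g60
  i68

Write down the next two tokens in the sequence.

Letter: letters move forward 2 places in the alphabet; c, e, g, i → k → m.
Second component: +8 each step, so 44, 52, 60, 68 → 76 → 84.
Putting the parts together: k76 and then m84.

k76, m84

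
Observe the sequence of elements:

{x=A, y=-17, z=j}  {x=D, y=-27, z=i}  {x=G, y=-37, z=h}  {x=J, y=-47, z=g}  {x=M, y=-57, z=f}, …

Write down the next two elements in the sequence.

{x=P, y=-67, z=e}, {x=S, y=-77, z=d}

X — letters move forward 3 places in the alphabet: A, D, G, J, M → P → S.
Y: −10 each step; -17, -27, -37, -47, -57 → -67 → -77.
Z: letters move back 1 place in the alphabet, so j, i, h, g, f → e → d.
So the next two elements are {x=P, y=-67, z=e} and {x=S, y=-77, z=d}.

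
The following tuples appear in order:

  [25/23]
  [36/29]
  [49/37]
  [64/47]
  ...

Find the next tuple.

First entry — perfect squares: 5², 6², 7², …: 25, 36, 49, 64 → 81.
For the second entry, differences are 6, 8, 10, … (increasing by 2 each time): 23, 29, 37, 47 → 59.
Putting it together: [81/59].

[81/59]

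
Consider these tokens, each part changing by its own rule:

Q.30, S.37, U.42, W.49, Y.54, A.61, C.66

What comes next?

Letter: letters move forward 2 places in the alphabet, wrapping Z→A; Q, S, U, W, Y, A, C → E.
Second component — alternating steps +7, +5, +7, +5, …: 30, 37, 42, 49, 54, 61, 66 → 73.
Putting it together: E.73.

E.73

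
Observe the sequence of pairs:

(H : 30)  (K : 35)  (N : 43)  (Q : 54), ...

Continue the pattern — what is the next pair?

Letter goes H, K, N, Q → T (letters move forward 3 places in the alphabet).
Second slot: differences are 5, 8, 11, … (increasing by 3 each time); 30, 35, 43, 54 → 68.
Putting it together: (T : 68).

(T : 68)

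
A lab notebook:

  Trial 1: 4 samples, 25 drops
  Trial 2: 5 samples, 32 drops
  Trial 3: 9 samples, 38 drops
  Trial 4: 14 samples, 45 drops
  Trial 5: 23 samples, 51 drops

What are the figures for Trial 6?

37 samples, 58 drops

Samples goes 4, 5, 9, 14, 23 → 37 (each term is the sum of the two before it).
Drops: 25, 32, 38, 45, 51 → 58 (alternating steps +7, +6, +7, +6, …).
Putting it together: 37 samples, 58 drops.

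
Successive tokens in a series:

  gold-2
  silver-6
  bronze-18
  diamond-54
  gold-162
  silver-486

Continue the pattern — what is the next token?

For the rank, repeats gold → silver → bronze → diamond: gold, silver, bronze, diamond, gold, silver → bronze.
Second component — ×3 each step: 2, 6, 18, 54, 162, 486 → 1458.
Putting it together: bronze-1458.

bronze-1458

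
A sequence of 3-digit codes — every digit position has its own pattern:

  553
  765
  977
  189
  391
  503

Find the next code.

For the first digit, +2 each step, mod 10: 5, 7, 9, 1, 3, 5 → 7.
Second digit — +1 each step, mod 10: 5, 6, 7, 8, 9, 0 → 1.
Third digit goes 3, 5, 7, 9, 1, 3 → 5 (+2 each step, mod 10).
Putting it together: 715.

715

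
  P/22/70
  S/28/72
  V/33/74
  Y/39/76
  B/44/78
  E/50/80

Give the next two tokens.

Letter goes P, S, V, Y, B, E → H → K (letters move forward 3 places in the alphabet, wrapping Z→A).
Second component — alternating steps +6, +5, +6, +5, …: 22, 28, 33, 39, 44, 50 → 55 → 61.
Third component goes 70, 72, 74, 76, 78, 80 → 82 → 84 (+2 each step).
So the next two tokens are H/55/82 and K/61/84.

H/55/82 then K/61/84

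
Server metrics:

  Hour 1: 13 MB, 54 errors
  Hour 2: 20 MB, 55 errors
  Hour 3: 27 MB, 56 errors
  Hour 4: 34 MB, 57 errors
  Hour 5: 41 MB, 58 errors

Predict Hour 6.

MB: 13, 20, 27, 34, 41 → 48 (+7 each step).
Errors: 54, 55, 56, 57, 58 → 59 (+1 each step).
So the next line is 48 MB, 59 errors.

48 MB, 59 errors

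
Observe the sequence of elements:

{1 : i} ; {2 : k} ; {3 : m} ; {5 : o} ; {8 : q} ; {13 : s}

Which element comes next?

First entry — each term is the sum of the two before it: 1, 2, 3, 5, 8, 13 → 21.
For the letter, letters move forward 2 places in the alphabet: i, k, m, o, q, s → u.
So the next element is {21 : u}.

{21 : u}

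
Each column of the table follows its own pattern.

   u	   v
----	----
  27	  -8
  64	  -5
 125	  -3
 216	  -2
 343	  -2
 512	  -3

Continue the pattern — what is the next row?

729  -5

Column u goes 27, 64, 125, 216, 343, 512 → 729 (perfect cubes: 3³, 4³, 5³, …).
Column v: -8, -5, -3, -2, -2, -3 → -5 (differences are 3, 2, 1, … (decreasing by 1 each time)).
So the next row is 729  -5.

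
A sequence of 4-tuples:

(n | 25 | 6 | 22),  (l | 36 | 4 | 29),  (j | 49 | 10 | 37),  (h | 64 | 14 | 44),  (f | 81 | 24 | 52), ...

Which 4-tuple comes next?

Letter: n, l, j, h, f → d (letters move back 2 places in the alphabet).
Second value — perfect squares: 5², 6², 7², …: 25, 36, 49, 64, 81 → 100.
For the third value, each term is the sum of the two before it: 6, 4, 10, 14, 24 → 38.
Fourth value goes 22, 29, 37, 44, 52 → 59 (alternating steps +7, +8, +7, +8, …).
Putting it together: (d | 100 | 38 | 59).

(d | 100 | 38 | 59)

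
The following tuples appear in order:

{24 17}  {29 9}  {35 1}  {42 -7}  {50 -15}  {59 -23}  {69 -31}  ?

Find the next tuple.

{80 -39}

For the first coordinate, differences are 5, 6, 7, … (increasing by 1 each time): 24, 29, 35, 42, 50, 59, 69 → 80.
Second coordinate: 17, 9, 1, -7, -15, -23, -31 → -39 (−8 each step).
Putting it together: {80 -39}.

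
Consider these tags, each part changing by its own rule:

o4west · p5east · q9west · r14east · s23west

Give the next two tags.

Letter — letters move forward 1 place in the alphabet: o, p, q, r, s → t → u.
Second component goes 4, 5, 9, 14, 23 → 37 → 60 (each term is the sum of the two before it).
Direction — alternates west ↔ east: west, east, west, east, west → east → west.
So the next two tags are t37east and u60west.

t37east, u60west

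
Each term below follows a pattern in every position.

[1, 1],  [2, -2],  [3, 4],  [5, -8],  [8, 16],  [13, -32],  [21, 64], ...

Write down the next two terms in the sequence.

[34, -128], [55, 256]

For the first slot, each term is the sum of the two before it: 1, 2, 3, 5, 8, 13, 21 → 34 → 55.
Second slot: 1, -2, 4, -8, 16, -32, 64 → -128 → 256 (×(-2) each step).
Putting the parts together: [34, -128] and then [55, 256].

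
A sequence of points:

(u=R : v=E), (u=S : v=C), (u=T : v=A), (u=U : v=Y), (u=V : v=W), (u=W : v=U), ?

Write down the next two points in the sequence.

(u=X : v=S), (u=Y : v=Q)

U goes R, S, T, U, V, W → X → Y (letters move forward 1 place in the alphabet).
V goes E, C, A, Y, W, U → S → Q (letters move back 2 places in the alphabet, wrapping A→Z).
So the next two points are (u=X : v=S) and (u=Y : v=Q).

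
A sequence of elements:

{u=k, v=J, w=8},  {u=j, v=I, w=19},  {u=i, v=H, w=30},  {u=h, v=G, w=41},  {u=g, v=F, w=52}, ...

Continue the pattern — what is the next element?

U: letters move back 1 place in the alphabet, so k, j, i, h, g → f.
V: J, I, H, G, F → E (letters move back 1 place in the alphabet).
W: +11 each step, so 8, 19, 30, 41, 52 → 63.
So the next element is {u=f, v=E, w=63}.

{u=f, v=E, w=63}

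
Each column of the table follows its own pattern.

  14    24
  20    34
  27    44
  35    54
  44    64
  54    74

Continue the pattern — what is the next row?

First component: 14, 20, 27, 35, 44, 54 → 65 (differences are 6, 7, 8, … (increasing by 1 each time)).
Second component: +10 each step, so 24, 34, 44, 54, 64, 74 → 84.
Combining the parts gives 65  84.

65  84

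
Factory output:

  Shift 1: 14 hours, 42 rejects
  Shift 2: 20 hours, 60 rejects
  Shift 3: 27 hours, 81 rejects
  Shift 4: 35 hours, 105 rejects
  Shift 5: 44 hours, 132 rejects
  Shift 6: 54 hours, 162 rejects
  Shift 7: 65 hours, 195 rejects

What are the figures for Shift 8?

Hours goes 14, 20, 27, 35, 44, 54, 65 → 77 (differences are 6, 7, 8, … (increasing by 1 each time)).
Rejects: always 3 × the hours, so 42, 60, 81, 105, 132, 162, 195 → 231.
Combining the parts gives 77 hours, 231 rejects.

77 hours, 231 rejects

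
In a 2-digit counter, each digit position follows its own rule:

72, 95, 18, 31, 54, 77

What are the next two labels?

First digit: 7, 9, 1, 3, 5, 7 → 9 → 1 (+2 each step, mod 10).
For the second digit, +3 each step, mod 10: 2, 5, 8, 1, 4, 7 → 0 → 3.
Putting the parts together: 90 and then 13.

90, 13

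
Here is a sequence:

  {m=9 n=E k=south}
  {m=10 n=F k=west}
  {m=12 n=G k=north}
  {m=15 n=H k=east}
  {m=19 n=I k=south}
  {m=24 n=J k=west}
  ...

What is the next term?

{m=30 n=K k=north}

M goes 9, 10, 12, 15, 19, 24 → 30 (differences are 1, 2, 3, … (increasing by 1 each time)).
N: letters move forward 1 place in the alphabet; E, F, G, H, I, J → K.
For the k, repeats south → west → north → east: south, west, north, east, south, west → north.
So the next term is {m=30 n=K k=north}.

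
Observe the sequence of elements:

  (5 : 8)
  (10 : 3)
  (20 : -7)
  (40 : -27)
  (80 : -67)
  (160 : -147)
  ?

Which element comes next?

First value: 5, 10, 20, 40, 80, 160 → 320 (×2 each step).
Second value goes 8, 3, -7, -27, -67, -147 → -307 (together with the first value always sums to 13).
Combining the parts gives (320 : -307).

(320 : -307)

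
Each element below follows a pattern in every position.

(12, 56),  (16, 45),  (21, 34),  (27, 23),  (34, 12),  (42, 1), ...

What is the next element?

(51, -10)

First value: differences are 4, 5, 6, … (increasing by 1 each time), so 12, 16, 21, 27, 34, 42 → 51.
Second value: −11 each step, so 56, 45, 34, 23, 12, 1 → -10.
Combining the parts gives (51, -10).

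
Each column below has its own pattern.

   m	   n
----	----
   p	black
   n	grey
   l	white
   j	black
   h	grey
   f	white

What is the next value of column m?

Column m: letters move back 2 places in the alphabet, so p, n, l, j, h, f → d.
Column n: black, grey, white, black, grey, white → black (repeats black → grey → white).

d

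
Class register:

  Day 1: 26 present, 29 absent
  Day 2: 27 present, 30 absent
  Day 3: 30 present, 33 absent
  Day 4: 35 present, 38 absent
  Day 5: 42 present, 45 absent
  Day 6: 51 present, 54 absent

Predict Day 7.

Present goes 26, 27, 30, 35, 42, 51 → 62 (differences are 1, 3, 5, … (increasing by 2 each time)).
Absent: 29, 30, 33, 38, 45, 54 → 65 (always 3 more than the present).
Combining the parts gives 62 present, 65 absent.

62 present, 65 absent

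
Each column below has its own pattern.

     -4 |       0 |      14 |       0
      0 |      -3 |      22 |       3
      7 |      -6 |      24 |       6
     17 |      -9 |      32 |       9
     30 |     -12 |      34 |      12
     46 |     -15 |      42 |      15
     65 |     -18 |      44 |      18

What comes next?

87  -21  52  21

First component: differences are 4, 7, 10, … (increasing by 3 each time), so -4, 0, 7, 17, 30, 46, 65 → 87.
For the second component, −3 each step: 0, -3, -6, -9, -12, -15, -18 → -21.
Third component: alternating steps +8, +2, +8, +2, …; 14, 22, 24, 32, 34, 42, 44 → 52.
For the fourth component, always the negative of the second component: 0, 3, 6, 9, 12, 15, 18 → 21.
Putting it together: 87  -21  52  21.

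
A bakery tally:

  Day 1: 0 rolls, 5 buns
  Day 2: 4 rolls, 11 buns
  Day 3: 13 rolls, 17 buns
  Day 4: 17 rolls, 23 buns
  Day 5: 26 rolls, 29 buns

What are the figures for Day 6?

30 rolls, 35 buns

Rolls: alternating steps +4, +9, +4, +9, …, so 0, 4, 13, 17, 26 → 30.
Buns: +6 each step, so 5, 11, 17, 23, 29 → 35.
Combining the parts gives 30 rolls, 35 buns.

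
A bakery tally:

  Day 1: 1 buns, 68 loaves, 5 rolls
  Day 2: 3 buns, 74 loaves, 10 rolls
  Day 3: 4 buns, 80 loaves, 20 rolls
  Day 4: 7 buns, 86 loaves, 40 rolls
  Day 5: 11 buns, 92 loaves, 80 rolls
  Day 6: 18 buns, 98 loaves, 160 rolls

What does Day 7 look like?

29 buns, 104 loaves, 320 rolls

Buns: each term is the sum of the two before it; 1, 3, 4, 7, 11, 18 → 29.
Loaves goes 68, 74, 80, 86, 92, 98 → 104 (+6 each step).
Rolls goes 5, 10, 20, 40, 80, 160 → 320 (×2 each step).
So the next record is 29 buns, 104 loaves, 320 rolls.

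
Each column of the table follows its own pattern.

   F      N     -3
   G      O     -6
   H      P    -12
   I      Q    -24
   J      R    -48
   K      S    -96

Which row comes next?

First letter: letters move forward 1 place in the alphabet; F, G, H, I, J, K → L.
Second letter goes N, O, P, Q, R, S → T (letters move forward 1 place in the alphabet).
For the third component, ×2 each step: -3, -6, -12, -24, -48, -96 → -192.
Combining the parts gives L  T  -192.

L  T  -192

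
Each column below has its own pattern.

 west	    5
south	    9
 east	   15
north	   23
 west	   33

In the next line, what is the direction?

Direction: west, south, east, north, west → south (repeats west → south → east → north).

south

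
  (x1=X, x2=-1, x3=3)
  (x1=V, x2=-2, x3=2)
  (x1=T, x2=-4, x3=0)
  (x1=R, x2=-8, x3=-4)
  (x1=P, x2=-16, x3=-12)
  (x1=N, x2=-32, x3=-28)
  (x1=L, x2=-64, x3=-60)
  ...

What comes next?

(x1=J, x2=-128, x3=-124)

For the x1, letters move back 2 places in the alphabet: X, V, T, R, P, N, L → J.
X2: ×2 each step; -1, -2, -4, -8, -16, -32, -64 → -128.
X3: 3, 2, 0, -4, -12, -28, -60 → -124 (always 4 more than the x2).
Combining the parts gives (x1=J, x2=-128, x3=-124).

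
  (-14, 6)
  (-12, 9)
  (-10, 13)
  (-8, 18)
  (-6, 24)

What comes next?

(-4, 31)

First component: +2 each step; -14, -12, -10, -8, -6 → -4.
Second component: differences are 3, 4, 5, … (increasing by 1 each time); 6, 9, 13, 18, 24 → 31.
Combining the parts gives (-4, 31).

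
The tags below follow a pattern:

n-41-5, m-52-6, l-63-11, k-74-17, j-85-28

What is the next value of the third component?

45

Letter — letters move back 1 place in the alphabet: n, m, l, k, j → i.
Second component goes 41, 52, 63, 74, 85 → 96 (+11 each step).
Third component: each term is the sum of the two before it, so 5, 6, 11, 17, 28 → 45.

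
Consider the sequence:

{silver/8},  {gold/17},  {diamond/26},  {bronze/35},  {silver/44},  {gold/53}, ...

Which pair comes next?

Rank: repeats silver → gold → diamond → bronze, so silver, gold, diamond, bronze, silver, gold → diamond.
Second slot goes 8, 17, 26, 35, 44, 53 → 62 (+9 each step).
Combining the parts gives {diamond/62}.

{diamond/62}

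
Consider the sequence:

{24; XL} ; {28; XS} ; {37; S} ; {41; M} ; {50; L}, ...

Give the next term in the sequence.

{54; XL}

First coordinate goes 24, 28, 37, 41, 50 → 54 (alternating steps +4, +9, +4, +9, …).
Size: runs through clothing sizes XS→XL; XL, XS, S, M, L → XL.
Combining the parts gives {54; XL}.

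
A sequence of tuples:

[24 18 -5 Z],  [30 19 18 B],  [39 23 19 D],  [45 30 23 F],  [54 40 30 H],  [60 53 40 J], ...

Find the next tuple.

[69 69 53 L]

First coordinate: 24, 30, 39, 45, 54, 60 → 69 (alternating steps +6, +9, +6, +9, …).
Second coordinate — differences are 1, 4, 7, … (increasing by 3 each time): 18, 19, 23, 30, 40, 53 → 69.
Third coordinate: always the previous value of the second coordinate, so -5, 18, 19, 23, 30, 40 → 53.
Letter goes Z, B, D, F, H, J → L (letters move forward 2 places in the alphabet, wrapping Z→A).
So the next tuple is [69 69 53 L].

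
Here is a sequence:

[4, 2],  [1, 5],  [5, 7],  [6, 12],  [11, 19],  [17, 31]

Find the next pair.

First entry: 4, 1, 5, 6, 11, 17 → 28 (each term is the sum of the two before it).
For the second entry, each term is the sum of the two before it: 2, 5, 7, 12, 19, 31 → 50.
Putting it together: [28, 50].

[28, 50]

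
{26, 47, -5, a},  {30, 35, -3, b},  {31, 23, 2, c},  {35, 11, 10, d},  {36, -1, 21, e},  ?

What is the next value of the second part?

Second part — −12 each step: 47, 35, 23, 11, -1 → -13.

-13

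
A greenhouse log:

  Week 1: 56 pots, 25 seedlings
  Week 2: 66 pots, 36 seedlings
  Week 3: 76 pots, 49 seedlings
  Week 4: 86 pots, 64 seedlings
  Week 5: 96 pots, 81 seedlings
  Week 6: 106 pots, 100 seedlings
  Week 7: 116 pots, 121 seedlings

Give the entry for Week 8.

Pots: +10 each step; 56, 66, 76, 86, 96, 106, 116 → 126.
For the seedlings, perfect squares: 5², 6², 7², …: 25, 36, 49, 64, 81, 100, 121 → 144.
So the next record is 126 pots, 144 seedlings.

126 pots, 144 seedlings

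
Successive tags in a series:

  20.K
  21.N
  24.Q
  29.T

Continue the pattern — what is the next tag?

36.W

First component: 20, 21, 24, 29 → 36 (differences are 1, 3, 5, … (increasing by 2 each time)).
Letter: letters move forward 3 places in the alphabet, so K, N, Q, T → W.
Putting it together: 36.W.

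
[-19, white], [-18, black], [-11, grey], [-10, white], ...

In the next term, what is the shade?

For the first value, alternating steps +1, +7, +1, +7, …: -19, -18, -11, -10 → -3.
Shade: white, black, grey, white → black (repeats white → black → grey).

black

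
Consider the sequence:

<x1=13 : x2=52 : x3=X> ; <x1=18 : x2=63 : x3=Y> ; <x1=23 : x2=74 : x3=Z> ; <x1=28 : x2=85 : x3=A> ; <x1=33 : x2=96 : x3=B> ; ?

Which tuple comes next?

X1: 13, 18, 23, 28, 33 → 38 (+5 each step).
X2 goes 52, 63, 74, 85, 96 → 107 (+11 each step).
X3 — letters move forward 1 place in the alphabet, wrapping Z→A: X, Y, Z, A, B → C.
Combining the parts gives <x1=38 : x2=107 : x3=C>.

<x1=38 : x2=107 : x3=C>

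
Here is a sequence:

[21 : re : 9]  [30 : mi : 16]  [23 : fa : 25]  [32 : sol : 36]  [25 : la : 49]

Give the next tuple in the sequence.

[34 : ti : 64]

First part: 21, 30, 23, 32, 25 → 34 (alternating steps +9, −7, +9, −7, …).
Note — runs through the solfège scale do→ti: re, mi, fa, sol, la → ti.
For the third part, perfect squares: 3², 4², 5², …: 9, 16, 25, 36, 49 → 64.
So the next tuple is [34 : ti : 64].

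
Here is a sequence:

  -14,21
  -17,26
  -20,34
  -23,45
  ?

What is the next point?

For the first component, −3 each step: -14, -17, -20, -23 → -26.
Second component: 21, 26, 34, 45 → 59 (differences are 5, 8, 11, … (increasing by 3 each time)).
Putting it together: -26,59.

-26,59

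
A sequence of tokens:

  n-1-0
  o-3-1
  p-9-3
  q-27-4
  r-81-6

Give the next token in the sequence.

s-243-7

Letter: n, o, p, q, r → s (letters move forward 1 place in the alphabet).
Second component: ×3 each step, so 1, 3, 9, 27, 81 → 243.
Third component: alternating steps +1, +2, +1, +2, …; 0, 1, 3, 4, 6 → 7.
Putting it together: s-243-7.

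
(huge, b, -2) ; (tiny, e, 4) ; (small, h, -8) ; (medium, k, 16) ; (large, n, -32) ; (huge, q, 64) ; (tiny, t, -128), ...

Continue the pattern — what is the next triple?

Size goes huge, tiny, small, medium, large, huge, tiny → small (repeats huge → tiny → small → medium → large).
For the letter, letters move forward 3 places in the alphabet: b, e, h, k, n, q, t → w.
Third coordinate: -2, 4, -8, 16, -32, 64, -128 → 256 (×(-2) each step).
So the next triple is (small, w, 256).

(small, w, 256)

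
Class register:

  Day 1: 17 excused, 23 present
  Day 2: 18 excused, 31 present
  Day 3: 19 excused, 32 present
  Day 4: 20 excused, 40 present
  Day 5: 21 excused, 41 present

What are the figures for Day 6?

22 excused, 49 present

Excused — +1 each step: 17, 18, 19, 20, 21 → 22.
Present goes 23, 31, 32, 40, 41 → 49 (alternating steps +8, +1, +8, +1, …).
Putting it together: 22 excused, 49 present.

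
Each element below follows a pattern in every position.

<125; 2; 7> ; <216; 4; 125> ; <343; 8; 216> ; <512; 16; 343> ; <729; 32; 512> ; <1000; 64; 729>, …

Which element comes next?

First coordinate: perfect cubes: 5³, 6³, 7³, …; 125, 216, 343, 512, 729, 1000 → 1331.
Second coordinate: 2, 4, 8, 16, 32, 64 → 128 (×2 each step).
Third coordinate: always the previous value of the first coordinate; 7, 125, 216, 343, 512, 729 → 1000.
Putting it together: <1331; 128; 1000>.

<1331; 128; 1000>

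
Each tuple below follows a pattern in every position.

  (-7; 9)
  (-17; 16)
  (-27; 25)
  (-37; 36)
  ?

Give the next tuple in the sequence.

First component: -7, -17, -27, -37 → -47 (−10 each step).
Second component: perfect squares: 3², 4², 5², …; 9, 16, 25, 36 → 49.
Putting it together: (-47; 49).

(-47; 49)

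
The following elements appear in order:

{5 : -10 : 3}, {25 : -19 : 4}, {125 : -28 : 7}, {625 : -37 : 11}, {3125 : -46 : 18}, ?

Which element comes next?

{15625 : -55 : 29}

For the first value, ×5 each step: 5, 25, 125, 625, 3125 → 15625.
Second value: -10, -19, -28, -37, -46 → -55 (−9 each step).
For the third value, each term is the sum of the two before it: 3, 4, 7, 11, 18 → 29.
Combining the parts gives {15625 : -55 : 29}.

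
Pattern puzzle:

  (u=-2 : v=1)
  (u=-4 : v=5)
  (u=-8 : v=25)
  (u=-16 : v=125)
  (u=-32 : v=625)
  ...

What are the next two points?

U — ×2 each step: -2, -4, -8, -16, -32 → -64 → -128.
V: ×5 each step; 1, 5, 25, 125, 625 → 3125 → 15625.
Putting the parts together: (u=-64 : v=3125) and then (u=-128 : v=15625).

(u=-64 : v=3125), (u=-128 : v=15625)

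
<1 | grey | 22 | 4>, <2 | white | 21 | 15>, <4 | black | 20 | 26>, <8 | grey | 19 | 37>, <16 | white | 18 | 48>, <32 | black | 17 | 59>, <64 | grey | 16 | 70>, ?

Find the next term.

<128 | white | 15 | 81>

First entry: 1, 2, 4, 8, 16, 32, 64 → 128 (×2 each step).
Shade: grey, white, black, grey, white, black, grey → white (repeats grey → white → black).
Third entry: −1 each step, so 22, 21, 20, 19, 18, 17, 16 → 15.
Fourth entry: 4, 15, 26, 37, 48, 59, 70 → 81 (+11 each step).
So the next term is <128 | white | 15 | 81>.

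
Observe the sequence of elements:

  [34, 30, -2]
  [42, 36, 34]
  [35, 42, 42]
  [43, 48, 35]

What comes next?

For the first coordinate, alternating steps +8, −7, +8, −7, …: 34, 42, 35, 43 → 36.
Second coordinate: 30, 36, 42, 48 → 54 (+6 each step).
Third coordinate: always the previous value of the first coordinate, so -2, 34, 42, 35 → 43.
So the next element is [36, 54, 43].

[36, 54, 43]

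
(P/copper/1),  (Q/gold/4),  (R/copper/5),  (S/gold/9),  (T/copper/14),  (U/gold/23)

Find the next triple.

For the letter, letters move forward 1 place in the alphabet: P, Q, R, S, T, U → V.
Metal: copper, gold, copper, gold, copper, gold → copper (alternates copper ↔ gold).
Third entry — each term is the sum of the two before it: 1, 4, 5, 9, 14, 23 → 37.
So the next triple is (V/copper/37).

(V/copper/37)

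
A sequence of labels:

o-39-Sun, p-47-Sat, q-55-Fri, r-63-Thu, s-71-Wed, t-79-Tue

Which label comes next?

Letter: letters move forward 1 place in the alphabet, so o, p, q, r, s, t → u.
Second component — +8 each step: 39, 47, 55, 63, 71, 79 → 87.
For the day, runs backward through the weekdays Mon→Sun: Sun, Sat, Fri, Thu, Wed, Tue → Mon.
Putting it together: u-87-Mon.

u-87-Mon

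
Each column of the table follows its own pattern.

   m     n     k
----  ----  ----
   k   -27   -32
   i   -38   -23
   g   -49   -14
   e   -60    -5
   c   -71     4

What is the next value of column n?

Column n: -27, -38, -49, -60, -71 → -82 (−11 each step).

-82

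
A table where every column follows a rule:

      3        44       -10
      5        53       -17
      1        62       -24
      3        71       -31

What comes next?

First component goes 3, 5, 1, 3 → -1 (alternating steps +2, −4, +2, −4, …).
Second component: +9 each step, so 44, 53, 62, 71 → 80.
Third component: −7 each step; -10, -17, -24, -31 → -38.
Combining the parts gives -1  80  -38.

-1  80  -38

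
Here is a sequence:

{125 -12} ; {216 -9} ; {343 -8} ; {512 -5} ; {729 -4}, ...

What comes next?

First slot: perfect cubes: 5³, 6³, 7³, …, so 125, 216, 343, 512, 729 → 1000.
Second slot: alternating steps +3, +1, +3, +1, …, so -12, -9, -8, -5, -4 → -1.
Putting it together: {1000 -1}.

{1000 -1}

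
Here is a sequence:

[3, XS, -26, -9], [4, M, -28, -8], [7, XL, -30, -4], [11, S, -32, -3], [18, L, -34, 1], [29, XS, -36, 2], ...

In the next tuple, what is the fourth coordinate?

For the first coordinate, each term is the sum of the two before it: 3, 4, 7, 11, 18, 29 → 47.
Size: XS, M, XL, S, L, XS → M (repeats XS → M → XL → S → L).
Third coordinate: −2 each step, so -26, -28, -30, -32, -34, -36 → -38.
Fourth coordinate: alternating steps +1, +4, +1, +4, …; -9, -8, -4, -3, 1, 2 → 6.

6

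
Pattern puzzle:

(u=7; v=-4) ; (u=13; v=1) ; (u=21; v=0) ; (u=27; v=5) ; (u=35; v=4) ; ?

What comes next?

(u=41; v=9)

U: 7, 13, 21, 27, 35 → 41 (alternating steps +6, +8, +6, +8, …).
V goes -4, 1, 0, 5, 4 → 9 (alternating steps +5, −1, +5, −1, …).
So the next point is (u=41; v=9).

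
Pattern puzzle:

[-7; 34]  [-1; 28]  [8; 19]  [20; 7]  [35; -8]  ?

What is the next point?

For the first entry, differences are 6, 9, 12, … (increasing by 3 each time): -7, -1, 8, 20, 35 → 53.
Second entry — together with the first entry always sums to 27: 34, 28, 19, 7, -8 → -26.
Combining the parts gives [53; -26].

[53; -26]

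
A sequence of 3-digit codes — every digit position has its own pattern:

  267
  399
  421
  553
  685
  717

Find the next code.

849

For the first digit, +1 each step, mod 10: 2, 3, 4, 5, 6, 7 → 8.
For the second digit, +3 each step, mod 10: 6, 9, 2, 5, 8, 1 → 4.
Third digit — +2 each step, mod 10: 7, 9, 1, 3, 5, 7 → 9.
Combining the parts gives 849.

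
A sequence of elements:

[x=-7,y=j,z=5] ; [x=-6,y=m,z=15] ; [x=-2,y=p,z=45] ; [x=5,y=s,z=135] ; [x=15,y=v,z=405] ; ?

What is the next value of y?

y

For the y, letters move forward 3 places in the alphabet: j, m, p, s, v → y.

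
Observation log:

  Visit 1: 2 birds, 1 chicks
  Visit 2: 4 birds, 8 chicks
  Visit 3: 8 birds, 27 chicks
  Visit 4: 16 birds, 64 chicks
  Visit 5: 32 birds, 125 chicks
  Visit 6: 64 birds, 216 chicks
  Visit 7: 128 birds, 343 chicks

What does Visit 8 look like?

256 birds, 512 chicks

Birds goes 2, 4, 8, 16, 32, 64, 128 → 256 (×2 each step).
Chicks: perfect cubes: 1³, 2³, 3³, …; 1, 8, 27, 64, 125, 216, 343 → 512.
So the next line is 256 birds, 512 chicks.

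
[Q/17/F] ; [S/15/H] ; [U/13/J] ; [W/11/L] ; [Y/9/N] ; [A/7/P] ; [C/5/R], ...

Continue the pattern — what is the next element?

For the first letter, letters move forward 2 places in the alphabet, wrapping Z→A: Q, S, U, W, Y, A, C → E.
Second entry: −2 each step; 17, 15, 13, 11, 9, 7, 5 → 3.
Second letter: F, H, J, L, N, P, R → T (letters move forward 2 places in the alphabet).
Combining the parts gives [E/3/T].

[E/3/T]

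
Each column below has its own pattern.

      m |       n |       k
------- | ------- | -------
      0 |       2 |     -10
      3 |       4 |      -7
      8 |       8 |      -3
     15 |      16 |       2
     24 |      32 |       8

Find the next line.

35  64  15

Column m: differences are 3, 5, 7, … (increasing by 2 each time), so 0, 3, 8, 15, 24 → 35.
Column n: ×2 each step; 2, 4, 8, 16, 32 → 64.
Column k goes -10, -7, -3, 2, 8 → 15 (differences are 3, 4, 5, … (increasing by 1 each time)).
Putting it together: 35  64  15.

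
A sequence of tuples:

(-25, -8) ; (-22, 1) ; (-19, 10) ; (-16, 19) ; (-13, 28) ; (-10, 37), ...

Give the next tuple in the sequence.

For the first entry, +3 each step: -25, -22, -19, -16, -13, -10 → -7.
Second entry: +9 each step, so -8, 1, 10, 19, 28, 37 → 46.
So the next tuple is (-7, 46).

(-7, 46)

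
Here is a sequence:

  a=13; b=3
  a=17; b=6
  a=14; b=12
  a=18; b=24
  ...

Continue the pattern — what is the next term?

A goes 13, 17, 14, 18 → 15 (alternating steps +4, −3, +4, −3, …).
B goes 3, 6, 12, 24 → 48 (×2 each step).
Combining the parts gives a=15; b=48.

a=15; b=48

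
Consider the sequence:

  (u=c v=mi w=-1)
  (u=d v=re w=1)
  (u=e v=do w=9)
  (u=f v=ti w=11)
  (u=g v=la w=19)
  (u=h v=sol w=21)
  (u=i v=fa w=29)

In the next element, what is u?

j

U: letters move forward 1 place in the alphabet; c, d, e, f, g, h, i → j.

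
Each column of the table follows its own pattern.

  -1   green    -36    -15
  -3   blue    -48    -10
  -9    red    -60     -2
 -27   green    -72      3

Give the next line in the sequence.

First component goes -1, -3, -9, -27 → -81 (×3 each step).
Colour: green, blue, red, green → blue (repeats green → blue → red).
Third component goes -36, -48, -60, -72 → -84 (−12 each step).
For the fourth component, alternating steps +5, +8, +5, +8, …: -15, -10, -2, 3 → 11.
So the next line is -81  blue  -84  11.

-81  blue  -84  11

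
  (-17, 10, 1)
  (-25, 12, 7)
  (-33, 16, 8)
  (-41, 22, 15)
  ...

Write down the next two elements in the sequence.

For the first entry, −8 each step: -17, -25, -33, -41 → -49 → -57.
Second entry: differences are 2, 4, 6, … (increasing by 2 each time), so 10, 12, 16, 22 → 30 → 40.
Third entry: each term is the sum of the two before it; 1, 7, 8, 15 → 23 → 38.
So the next two elements are (-49, 30, 23) and (-57, 40, 38).

(-49, 30, 23), (-57, 40, 38)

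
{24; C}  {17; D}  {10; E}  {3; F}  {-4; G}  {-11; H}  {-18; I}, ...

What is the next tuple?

First coordinate: −7 each step, so 24, 17, 10, 3, -4, -11, -18 → -25.
For the letter, letters move forward 1 place in the alphabet: C, D, E, F, G, H, I → J.
Combining the parts gives {-25; J}.

{-25; J}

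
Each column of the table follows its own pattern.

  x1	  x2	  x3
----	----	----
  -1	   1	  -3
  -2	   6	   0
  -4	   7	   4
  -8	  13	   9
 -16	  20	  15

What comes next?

-32  33  22

Column x1: -1, -2, -4, -8, -16 → -32 (×2 each step).
Column x2: each term is the sum of the two before it; 1, 6, 7, 13, 20 → 33.
For the column x3, differences are 3, 4, 5, … (increasing by 1 each time): -3, 0, 4, 9, 15 → 22.
Combining the parts gives -32  33  22.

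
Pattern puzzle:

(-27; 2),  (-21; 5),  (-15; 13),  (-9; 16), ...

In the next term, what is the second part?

Second part — alternating steps +3, +8, +3, +8, …: 2, 5, 13, 16 → 24.

24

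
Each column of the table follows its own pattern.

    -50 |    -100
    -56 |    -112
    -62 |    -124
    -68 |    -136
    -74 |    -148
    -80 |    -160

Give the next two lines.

For the first component, −6 each step: -50, -56, -62, -68, -74, -80 → -86 → -92.
Second component goes -100, -112, -124, -136, -148, -160 → -172 → -184 (always 2 × the first component).
Putting the parts together: -86  -172 and then -92  -184.

-86  -172; -92  -184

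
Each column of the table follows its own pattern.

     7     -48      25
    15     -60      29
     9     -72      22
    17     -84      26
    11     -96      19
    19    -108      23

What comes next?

13  -120  16

First component goes 7, 15, 9, 17, 11, 19 → 13 (alternating steps +8, −6, +8, −6, …).
Second component: −12 each step; -48, -60, -72, -84, -96, -108 → -120.
Third component: alternating steps +4, −7, +4, −7, …; 25, 29, 22, 26, 19, 23 → 16.
So the next line is 13  -120  16.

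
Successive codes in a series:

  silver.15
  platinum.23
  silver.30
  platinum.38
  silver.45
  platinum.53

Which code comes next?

silver.60

For the metal, alternates silver ↔ platinum: silver, platinum, silver, platinum, silver, platinum → silver.
Second component: alternating steps +8, +7, +8, +7, …, so 15, 23, 30, 38, 45, 53 → 60.
So the next code is silver.60.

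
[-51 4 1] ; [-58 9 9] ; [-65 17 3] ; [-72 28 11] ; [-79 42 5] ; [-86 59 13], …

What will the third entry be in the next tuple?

7

Third entry: alternating steps +8, −6, +8, −6, …; 1, 9, 3, 11, 5, 13 → 7.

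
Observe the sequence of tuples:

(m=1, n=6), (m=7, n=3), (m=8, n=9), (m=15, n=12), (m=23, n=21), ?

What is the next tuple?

(m=38, n=33)

M goes 1, 7, 8, 15, 23 → 38 (each term is the sum of the two before it).
N — each term is the sum of the two before it: 6, 3, 9, 12, 21 → 33.
Putting it together: (m=38, n=33).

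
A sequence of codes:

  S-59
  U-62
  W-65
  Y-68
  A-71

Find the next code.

Letter — letters move forward 2 places in the alphabet, wrapping Z→A: S, U, W, Y, A → C.
Second component goes 59, 62, 65, 68, 71 → 74 (+3 each step).
Putting it together: C-74.

C-74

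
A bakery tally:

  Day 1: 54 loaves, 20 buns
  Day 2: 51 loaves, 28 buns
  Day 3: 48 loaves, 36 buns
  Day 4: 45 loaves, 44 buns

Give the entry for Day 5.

For the loaves, −3 each step: 54, 51, 48, 45 → 42.
Buns: +8 each step; 20, 28, 36, 44 → 52.
Putting it together: 42 loaves, 52 buns.

42 loaves, 52 buns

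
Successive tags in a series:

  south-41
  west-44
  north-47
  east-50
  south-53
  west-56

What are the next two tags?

north-59, east-62

Direction — repeats south → west → north → east: south, west, north, east, south, west → north → east.
Second component: +3 each step; 41, 44, 47, 50, 53, 56 → 59 → 62.
So the next two tags are north-59 and east-62.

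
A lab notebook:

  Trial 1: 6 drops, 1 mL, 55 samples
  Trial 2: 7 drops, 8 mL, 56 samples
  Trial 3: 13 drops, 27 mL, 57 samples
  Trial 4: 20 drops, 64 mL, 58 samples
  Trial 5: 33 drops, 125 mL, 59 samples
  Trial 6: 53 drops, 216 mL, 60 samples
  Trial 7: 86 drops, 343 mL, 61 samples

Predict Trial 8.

139 drops, 512 mL, 62 samples

Drops — each term is the sum of the two before it: 6, 7, 13, 20, 33, 53, 86 → 139.
ML: perfect cubes: 1³, 2³, 3³, …; 1, 8, 27, 64, 125, 216, 343 → 512.
Samples: +1 each step; 55, 56, 57, 58, 59, 60, 61 → 62.
Putting it together: 139 drops, 512 mL, 62 samples.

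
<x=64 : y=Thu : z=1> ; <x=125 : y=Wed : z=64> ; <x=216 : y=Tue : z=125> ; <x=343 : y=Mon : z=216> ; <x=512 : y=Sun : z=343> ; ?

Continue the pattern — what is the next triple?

X: perfect cubes: 4³, 5³, 6³, …; 64, 125, 216, 343, 512 → 729.
For the y, runs backward through the weekdays Mon→Sun: Thu, Wed, Tue, Mon, Sun → Sat.
Z goes 1, 64, 125, 216, 343 → 512 (always the previous value of the x).
Combining the parts gives <x=729 : y=Sat : z=512>.

<x=729 : y=Sat : z=512>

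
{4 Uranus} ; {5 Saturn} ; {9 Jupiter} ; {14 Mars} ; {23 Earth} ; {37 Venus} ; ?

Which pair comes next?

First coordinate — each term is the sum of the two before it: 4, 5, 9, 14, 23, 37 → 60.
Planet — runs backward through the planets Mercury→Neptune: Uranus, Saturn, Jupiter, Mars, Earth, Venus → Mercury.
Putting it together: {60 Mercury}.

{60 Mercury}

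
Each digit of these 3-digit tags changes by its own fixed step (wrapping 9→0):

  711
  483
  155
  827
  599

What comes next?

261

For the first digit, −3 each step, mod 10: 7, 4, 1, 8, 5 → 2.
Second digit: −3 each step, mod 10, so 1, 8, 5, 2, 9 → 6.
Third digit — +2 each step, mod 10: 1, 3, 5, 7, 9 → 1.
Putting it together: 261.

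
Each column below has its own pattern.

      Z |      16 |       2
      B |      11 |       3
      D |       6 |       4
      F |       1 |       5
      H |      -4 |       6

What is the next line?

Letter goes Z, B, D, F, H → J (letters move forward 2 places in the alphabet, wrapping Z→A).
Second component goes 16, 11, 6, 1, -4 → -9 (−5 each step).
Third component: 2, 3, 4, 5, 6 → 7 (+1 each step).
Combining the parts gives J  -9  7.

J  -9  7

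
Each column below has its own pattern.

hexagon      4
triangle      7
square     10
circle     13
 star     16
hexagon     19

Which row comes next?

triangle  22

Shape — repeats hexagon → triangle → square → circle → star: hexagon, triangle, square, circle, star, hexagon → triangle.
Second component: 4, 7, 10, 13, 16, 19 → 22 (+3 each step).
Combining the parts gives triangle  22.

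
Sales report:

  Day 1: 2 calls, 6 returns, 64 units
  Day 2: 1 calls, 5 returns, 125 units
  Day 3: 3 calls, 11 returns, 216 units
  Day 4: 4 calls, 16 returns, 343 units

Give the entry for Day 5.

7 calls, 27 returns, 512 units

Calls: each term is the sum of the two before it, so 2, 1, 3, 4 → 7.
Returns: each term is the sum of the two before it; 6, 5, 11, 16 → 27.
Units: perfect cubes: 4³, 5³, 6³, …, so 64, 125, 216, 343 → 512.
So the next record is 7 calls, 27 returns, 512 units.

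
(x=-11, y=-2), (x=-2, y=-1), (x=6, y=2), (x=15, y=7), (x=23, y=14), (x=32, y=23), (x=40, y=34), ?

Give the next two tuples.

(x=49, y=47), (x=57, y=62)

For the x, alternating steps +9, +8, +9, +8, …: -11, -2, 6, 15, 23, 32, 40 → 49 → 57.
Y: differences are 1, 3, 5, … (increasing by 2 each time); -2, -1, 2, 7, 14, 23, 34 → 47 → 62.
Putting the parts together: (x=49, y=47) and then (x=57, y=62).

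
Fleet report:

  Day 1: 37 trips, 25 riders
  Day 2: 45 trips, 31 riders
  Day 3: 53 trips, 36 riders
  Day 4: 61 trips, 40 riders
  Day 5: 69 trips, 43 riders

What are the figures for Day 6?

Trips: +8 each step, so 37, 45, 53, 61, 69 → 77.
Riders — differences are 6, 5, 4, … (decreasing by 1 each time): 25, 31, 36, 40, 43 → 45.
So the next line is 77 trips, 45 riders.

77 trips, 45 riders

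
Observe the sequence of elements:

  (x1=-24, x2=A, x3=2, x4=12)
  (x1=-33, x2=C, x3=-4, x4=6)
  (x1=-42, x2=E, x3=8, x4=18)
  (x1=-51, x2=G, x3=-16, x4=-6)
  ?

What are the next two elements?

(x1=-60, x2=I, x3=32, x4=42), (x1=-69, x2=K, x3=-64, x4=-54)

X1 goes -24, -33, -42, -51 → -60 → -69 (−9 each step).
For the x2, letters move forward 2 places in the alphabet: A, C, E, G → I → K.
X3 goes 2, -4, 8, -16 → 32 → -64 (×(-2) each step).
X4: always 10 more than the x3, so 12, 6, 18, -6 → 42 → -54.
So the next two elements are (x1=-60, x2=I, x3=32, x4=42) and (x1=-69, x2=K, x3=-64, x4=-54).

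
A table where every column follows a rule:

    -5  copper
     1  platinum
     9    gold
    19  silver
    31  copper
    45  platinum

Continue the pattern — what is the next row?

First component goes -5, 1, 9, 19, 31, 45 → 61 (differences are 6, 8, 10, … (increasing by 2 each time)).
For the metal, repeats copper → platinum → gold → silver: copper, platinum, gold, silver, copper, platinum → gold.
So the next row is 61  gold.

61  gold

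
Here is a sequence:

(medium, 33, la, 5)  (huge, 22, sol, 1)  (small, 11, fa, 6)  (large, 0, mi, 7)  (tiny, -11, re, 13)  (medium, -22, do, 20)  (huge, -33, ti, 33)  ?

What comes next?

Size: repeats medium → huge → small → large → tiny, so medium, huge, small, large, tiny, medium, huge → small.
Second part: −11 each step, so 33, 22, 11, 0, -11, -22, -33 → -44.
Note: la, sol, fa, mi, re, do, ti → la (runs backward through the solfège scale do→ti).
Fourth part — each term is the sum of the two before it: 5, 1, 6, 7, 13, 20, 33 → 53.
Putting it together: (small, -44, la, 53).

(small, -44, la, 53)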